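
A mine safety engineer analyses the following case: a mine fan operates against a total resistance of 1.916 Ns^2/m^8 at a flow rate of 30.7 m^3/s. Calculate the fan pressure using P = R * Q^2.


Compute Q^2:
Q^2 = 30.7^2 = 942.49
Compute pressure:
P = R * Q^2 = 1.916 * 942.49
= 1805.8108 Pa

1805.8108 Pa


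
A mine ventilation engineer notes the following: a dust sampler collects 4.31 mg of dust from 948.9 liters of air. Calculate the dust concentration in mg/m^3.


4.5421 mg/m^3

Convert liters to m^3: 1 m^3 = 1000 L
Concentration = mass / volume * 1000
= 4.31 / 948.9 * 1000
= 0.004542101381 * 1000
= 4.5421 mg/m^3


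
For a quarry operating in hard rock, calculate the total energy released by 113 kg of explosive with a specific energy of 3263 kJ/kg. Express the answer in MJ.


Energy = mass * specific_energy / 1000
= 113 * 3263 / 1000
= 368719 / 1000
= 368.719 MJ

368.719 MJ


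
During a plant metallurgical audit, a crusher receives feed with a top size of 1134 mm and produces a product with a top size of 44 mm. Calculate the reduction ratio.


25.7727

Reduction ratio = feed size / product size
= 1134 / 44
= 25.7727


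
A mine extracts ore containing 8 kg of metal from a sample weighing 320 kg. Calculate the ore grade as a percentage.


2.5%

Ore grade = (metal mass / ore mass) * 100
= (8 / 320) * 100
= 0.025 * 100
= 2.5%


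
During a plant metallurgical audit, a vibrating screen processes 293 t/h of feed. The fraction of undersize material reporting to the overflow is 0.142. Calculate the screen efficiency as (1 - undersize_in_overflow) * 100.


85.8%

Screen efficiency = (1 - fraction of undersize in overflow) * 100
= (1 - 0.142) * 100
= 0.858 * 100
= 85.8%


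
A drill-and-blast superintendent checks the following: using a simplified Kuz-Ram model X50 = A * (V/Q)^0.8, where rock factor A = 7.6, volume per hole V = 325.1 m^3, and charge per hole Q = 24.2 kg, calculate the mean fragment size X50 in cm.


60.726 cm

Compute V/Q:
V/Q = 325.1 / 24.2 = 13.4338843
Raise to the power 0.8:
(V/Q)^0.8 = 13.4338843^0.8 = 7.990266835
Multiply by A:
X50 = 7.6 * 7.990266835
= 60.726 cm


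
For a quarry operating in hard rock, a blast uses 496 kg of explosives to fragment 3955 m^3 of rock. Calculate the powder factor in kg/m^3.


0.1254 kg/m^3

Powder factor = explosive mass / rock volume
= 496 / 3955
= 0.1254 kg/m^3


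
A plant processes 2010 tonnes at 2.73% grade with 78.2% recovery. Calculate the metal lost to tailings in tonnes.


11.9623 tonnes

Total metal in feed:
= 2010 * 2.73 / 100 = 54.873 tonnes
Metal recovered:
= 54.873 * 78.2 / 100 = 42.910686 tonnes
Metal lost to tailings:
= 54.873 - 42.910686
= 11.9623 tonnes


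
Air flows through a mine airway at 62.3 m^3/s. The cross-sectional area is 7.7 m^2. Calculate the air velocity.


8.0909 m/s

Velocity = flow rate / cross-sectional area
= 62.3 / 7.7
= 8.0909 m/s


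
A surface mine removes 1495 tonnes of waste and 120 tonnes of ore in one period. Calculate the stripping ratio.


Stripping ratio = waste tonnage / ore tonnage
= 1495 / 120
= 12.4583

12.4583


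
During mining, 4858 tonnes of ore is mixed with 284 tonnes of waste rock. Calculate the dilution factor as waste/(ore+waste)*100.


Total material = ore + waste
= 4858 + 284 = 5142 tonnes
Dilution = waste / total * 100
= 284 / 5142 * 100
= 0.05523142746 * 100
= 5.5231%

5.5231%


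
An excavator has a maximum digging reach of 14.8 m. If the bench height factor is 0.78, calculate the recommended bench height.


Bench height = reach * factor
= 14.8 * 0.78
= 11.544 m

11.544 m


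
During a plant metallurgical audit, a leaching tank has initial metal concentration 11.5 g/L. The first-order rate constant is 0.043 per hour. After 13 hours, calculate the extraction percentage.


42.8219%

Compute the exponent:
-k * t = -0.043 * 13 = -0.559
Remaining concentration:
C = 11.5 * exp(-0.559)
= 11.5 * 0.5717805586
= 6.575476424 g/L
Extracted = 11.5 - 6.575476424 = 4.924523576 g/L
Extraction % = 4.924523576 / 11.5 * 100
= 42.8219%


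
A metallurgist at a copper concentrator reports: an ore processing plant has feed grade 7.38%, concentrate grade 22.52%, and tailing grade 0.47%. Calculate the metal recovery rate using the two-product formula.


95.6272%

Using the two-product formula:
R = 100 * c * (f - t) / (f * (c - t))
Numerator = 100 * 22.52 * (7.38 - 0.47)
= 100 * 22.52 * 6.91
= 15561.32
Denominator = 7.38 * (22.52 - 0.47)
= 7.38 * 22.05
= 162.729
R = 15561.32 / 162.729
= 95.6272%


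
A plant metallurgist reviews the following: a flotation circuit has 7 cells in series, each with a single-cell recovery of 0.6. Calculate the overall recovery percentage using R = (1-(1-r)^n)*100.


99.8362%

Complement of single-cell recovery:
1 - r = 1 - 0.6 = 0.4
Raise to power n:
(1 - r)^7 = 0.4^7 = 0.0016384
Overall recovery:
R = (1 - 0.0016384) * 100
= 99.8362%


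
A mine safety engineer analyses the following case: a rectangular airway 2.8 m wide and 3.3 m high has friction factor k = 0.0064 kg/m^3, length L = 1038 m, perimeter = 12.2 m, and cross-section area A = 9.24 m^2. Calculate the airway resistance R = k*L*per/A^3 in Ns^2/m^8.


0.1027 Ns^2/m^8

Compute the numerator:
k * L * per = 0.0064 * 1038 * 12.2
= 81.04704
Compute the denominator:
A^3 = 9.24^3 = 788.889024
Resistance:
R = 81.04704 / 788.889024
= 0.1027 Ns^2/m^8


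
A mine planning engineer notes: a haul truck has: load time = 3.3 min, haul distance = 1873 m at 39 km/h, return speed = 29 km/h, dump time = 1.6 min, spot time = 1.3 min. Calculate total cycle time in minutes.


Convert haul speed to m/min: 39 * 1000/60 = 650 m/min
Haul time = 1873 / 650 = 2.881538462 min
Convert return speed to m/min: 29 * 1000/60 = 483.3333333 m/min
Return time = 1873 / 483.3333333 = 3.875172414 min
Total cycle time:
= 3.3 + 2.881538462 + 1.6 + 3.875172414 + 1.3
= 12.9567 min

12.9567 min


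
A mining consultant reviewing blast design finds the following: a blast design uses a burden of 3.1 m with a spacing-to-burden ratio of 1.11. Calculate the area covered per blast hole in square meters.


First, find the spacing:
Spacing = burden * ratio = 3.1 * 1.11
= 3.441 m
Then, calculate the area:
Area = burden * spacing = 3.1 * 3.441
= 10.6671 m^2

10.6671 m^2


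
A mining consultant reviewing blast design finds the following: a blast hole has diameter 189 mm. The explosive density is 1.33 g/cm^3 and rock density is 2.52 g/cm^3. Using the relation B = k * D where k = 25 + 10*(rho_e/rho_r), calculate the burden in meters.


5.7225 m

First, compute k:
rho_e / rho_r = 1.33 / 2.52 = 0.5277777778
k = 25 + 10 * 0.5277777778 = 30.27777778
Then, compute burden:
B = k * D / 1000 = 30.27777778 * 189 / 1000
= 5722.5 / 1000
= 5.7225 m


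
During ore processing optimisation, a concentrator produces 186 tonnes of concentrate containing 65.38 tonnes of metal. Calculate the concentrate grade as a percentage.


35.1505%

Grade = (metal in concentrate / concentrate mass) * 100
= (65.38 / 186) * 100
= 0.3515053763 * 100
= 35.1505%


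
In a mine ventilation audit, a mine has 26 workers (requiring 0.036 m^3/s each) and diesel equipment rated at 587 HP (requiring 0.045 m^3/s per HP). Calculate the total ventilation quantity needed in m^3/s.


27.351 m^3/s

Airflow for workers:
Q_people = 26 * 0.036 = 0.936 m^3/s
Airflow for diesel equipment:
Q_diesel = 587 * 0.045 = 26.415 m^3/s
Total ventilation:
Q_total = 0.936 + 26.415
= 27.351 m^3/s


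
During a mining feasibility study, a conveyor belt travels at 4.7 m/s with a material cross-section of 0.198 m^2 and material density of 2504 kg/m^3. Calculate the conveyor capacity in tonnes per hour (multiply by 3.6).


Volumetric flow = speed * area
= 4.7 * 0.198 = 0.9306 m^3/s
Mass flow = volumetric * density
= 0.9306 * 2504 = 2330.2224 kg/s
Convert to t/h: multiply by 3.6
Capacity = 2330.2224 * 3.6
= 8388.8006 t/h

8388.8006 t/h


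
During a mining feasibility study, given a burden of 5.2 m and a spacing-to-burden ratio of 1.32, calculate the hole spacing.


Spacing = burden * ratio
= 5.2 * 1.32
= 6.864 m

6.864 m


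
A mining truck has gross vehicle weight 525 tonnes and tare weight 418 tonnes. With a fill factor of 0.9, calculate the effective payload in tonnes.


Maximum payload = gross - tare
= 525 - 418 = 107 tonnes
Effective payload = max payload * fill factor
= 107 * 0.9
= 96.3 tonnes

96.3 tonnes


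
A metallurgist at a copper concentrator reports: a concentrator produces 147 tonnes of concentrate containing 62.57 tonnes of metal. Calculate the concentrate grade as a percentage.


Grade = (metal in concentrate / concentrate mass) * 100
= (62.57 / 147) * 100
= 0.4256462585 * 100
= 42.5646%

42.5646%


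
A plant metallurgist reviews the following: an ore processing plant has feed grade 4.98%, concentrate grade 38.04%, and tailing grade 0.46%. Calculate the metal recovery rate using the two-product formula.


Using the two-product formula:
R = 100 * c * (f - t) / (f * (c - t))
Numerator = 100 * 38.04 * (4.98 - 0.46)
= 100 * 38.04 * 4.52
= 17194.08
Denominator = 4.98 * (38.04 - 0.46)
= 4.98 * 37.58
= 187.1484
R = 17194.08 / 187.1484
= 91.874%

91.874%


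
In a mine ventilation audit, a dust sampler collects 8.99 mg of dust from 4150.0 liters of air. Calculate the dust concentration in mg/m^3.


Convert liters to m^3: 1 m^3 = 1000 L
Concentration = mass / volume * 1000
= 8.99 / 4150.0 * 1000
= 0.00216626506 * 1000
= 2.1663 mg/m^3

2.1663 mg/m^3


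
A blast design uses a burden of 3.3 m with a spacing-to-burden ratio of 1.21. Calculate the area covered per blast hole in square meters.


13.1769 m^2

First, find the spacing:
Spacing = burden * ratio = 3.3 * 1.21
= 3.993 m
Then, calculate the area:
Area = burden * spacing = 3.3 * 3.993
= 13.1769 m^2


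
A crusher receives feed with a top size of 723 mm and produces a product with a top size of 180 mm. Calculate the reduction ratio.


4.0167

Reduction ratio = feed size / product size
= 723 / 180
= 4.0167


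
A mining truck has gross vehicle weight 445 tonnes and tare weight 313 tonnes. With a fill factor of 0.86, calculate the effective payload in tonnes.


113.52 tonnes

Maximum payload = gross - tare
= 445 - 313 = 132 tonnes
Effective payload = max payload * fill factor
= 132 * 0.86
= 113.52 tonnes


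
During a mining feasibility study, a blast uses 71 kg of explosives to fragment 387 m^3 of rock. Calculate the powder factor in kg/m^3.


0.1835 kg/m^3

Powder factor = explosive mass / rock volume
= 71 / 387
= 0.1835 kg/m^3


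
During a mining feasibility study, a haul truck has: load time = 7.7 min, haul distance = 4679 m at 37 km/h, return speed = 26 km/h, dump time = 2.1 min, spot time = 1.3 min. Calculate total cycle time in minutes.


Convert haul speed to m/min: 37 * 1000/60 = 616.6666667 m/min
Haul time = 4679 / 616.6666667 = 7.587567568 min
Convert return speed to m/min: 26 * 1000/60 = 433.3333333 m/min
Return time = 4679 / 433.3333333 = 10.79769231 min
Total cycle time:
= 7.7 + 7.587567568 + 2.1 + 10.79769231 + 1.3
= 29.4853 min

29.4853 min


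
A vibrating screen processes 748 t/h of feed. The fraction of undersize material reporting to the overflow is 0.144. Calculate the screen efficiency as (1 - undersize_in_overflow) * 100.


85.6%

Screen efficiency = (1 - fraction of undersize in overflow) * 100
= (1 - 0.144) * 100
= 0.856 * 100
= 85.6%


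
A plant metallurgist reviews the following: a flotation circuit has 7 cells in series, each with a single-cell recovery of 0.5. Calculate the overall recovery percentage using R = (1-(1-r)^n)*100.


99.2188%

Complement of single-cell recovery:
1 - r = 1 - 0.5 = 0.5
Raise to power n:
(1 - r)^7 = 0.5^7 = 0.0078125
Overall recovery:
R = (1 - 0.0078125) * 100
= 99.2188%


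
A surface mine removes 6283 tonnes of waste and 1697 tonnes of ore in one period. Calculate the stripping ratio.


3.7024

Stripping ratio = waste tonnage / ore tonnage
= 6283 / 1697
= 3.7024


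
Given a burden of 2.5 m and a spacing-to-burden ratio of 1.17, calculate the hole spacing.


2.925 m

Spacing = burden * ratio
= 2.5 * 1.17
= 2.925 m


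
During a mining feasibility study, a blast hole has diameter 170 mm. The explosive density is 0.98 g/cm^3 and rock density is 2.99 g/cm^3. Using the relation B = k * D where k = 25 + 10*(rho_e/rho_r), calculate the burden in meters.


First, compute k:
rho_e / rho_r = 0.98 / 2.99 = 0.3277591973
k = 25 + 10 * 0.3277591973 = 28.27759197
Then, compute burden:
B = k * D / 1000 = 28.27759197 * 170 / 1000
= 4807.190635 / 1000
= 4.8072 m

4.8072 m


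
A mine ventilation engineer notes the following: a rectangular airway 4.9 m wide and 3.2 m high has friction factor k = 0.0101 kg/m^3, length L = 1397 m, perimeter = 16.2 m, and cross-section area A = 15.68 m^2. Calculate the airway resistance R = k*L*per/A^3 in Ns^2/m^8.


Compute the numerator:
k * L * per = 0.0101 * 1397 * 16.2
= 228.57714
Compute the denominator:
A^3 = 15.68^3 = 3855.122432
Resistance:
R = 228.57714 / 3855.122432
= 0.0593 Ns^2/m^8

0.0593 Ns^2/m^8


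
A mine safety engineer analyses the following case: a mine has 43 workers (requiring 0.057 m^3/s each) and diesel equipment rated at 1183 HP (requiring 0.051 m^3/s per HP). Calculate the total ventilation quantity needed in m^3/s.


62.784 m^3/s

Airflow for workers:
Q_people = 43 * 0.057 = 2.451 m^3/s
Airflow for diesel equipment:
Q_diesel = 1183 * 0.051 = 60.333 m^3/s
Total ventilation:
Q_total = 2.451 + 60.333
= 62.784 m^3/s


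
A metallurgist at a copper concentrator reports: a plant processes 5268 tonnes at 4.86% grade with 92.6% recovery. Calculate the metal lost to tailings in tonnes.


Total metal in feed:
= 5268 * 4.86 / 100 = 256.0248 tonnes
Metal recovered:
= 256.0248 * 92.6 / 100 = 237.0789648 tonnes
Metal lost to tailings:
= 256.0248 - 237.0789648
= 18.9458 tonnes

18.9458 tonnes


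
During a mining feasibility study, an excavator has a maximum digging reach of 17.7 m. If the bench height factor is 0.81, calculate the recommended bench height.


Bench height = reach * factor
= 17.7 * 0.81
= 14.337 m

14.337 m


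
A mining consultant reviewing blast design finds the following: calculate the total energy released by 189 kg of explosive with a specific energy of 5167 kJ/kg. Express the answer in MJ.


976.563 MJ

Energy = mass * specific_energy / 1000
= 189 * 5167 / 1000
= 976563 / 1000
= 976.563 MJ


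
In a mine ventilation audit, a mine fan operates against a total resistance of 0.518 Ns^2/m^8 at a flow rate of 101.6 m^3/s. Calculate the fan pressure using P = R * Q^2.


Compute Q^2:
Q^2 = 101.6^2 = 10322.56
Compute pressure:
P = R * Q^2 = 0.518 * 10322.56
= 5347.0861 Pa

5347.0861 Pa


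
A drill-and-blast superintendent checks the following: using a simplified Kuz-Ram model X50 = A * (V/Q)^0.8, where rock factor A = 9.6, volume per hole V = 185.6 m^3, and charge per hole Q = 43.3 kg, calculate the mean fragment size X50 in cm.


Compute V/Q:
V/Q = 185.6 / 43.3 = 4.286374134
Raise to the power 0.8:
(V/Q)^0.8 = 4.286374134^0.8 = 3.203849156
Multiply by A:
X50 = 9.6 * 3.203849156
= 30.757 cm

30.757 cm


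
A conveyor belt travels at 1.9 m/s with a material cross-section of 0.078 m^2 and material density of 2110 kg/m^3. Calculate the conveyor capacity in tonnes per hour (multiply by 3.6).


Volumetric flow = speed * area
= 1.9 * 0.078 = 0.1482 m^3/s
Mass flow = volumetric * density
= 0.1482 * 2110 = 312.702 kg/s
Convert to t/h: multiply by 3.6
Capacity = 312.702 * 3.6
= 1125.7272 t/h

1125.7272 t/h


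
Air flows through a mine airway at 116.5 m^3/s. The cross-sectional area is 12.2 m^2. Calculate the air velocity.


Velocity = flow rate / cross-sectional area
= 116.5 / 12.2
= 9.5492 m/s

9.5492 m/s


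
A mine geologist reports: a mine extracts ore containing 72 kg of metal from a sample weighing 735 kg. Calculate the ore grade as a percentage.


9.7959%

Ore grade = (metal mass / ore mass) * 100
= (72 / 735) * 100
= 0.09795918367 * 100
= 9.7959%


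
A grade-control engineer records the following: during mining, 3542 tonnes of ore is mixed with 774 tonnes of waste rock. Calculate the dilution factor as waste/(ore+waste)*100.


Total material = ore + waste
= 3542 + 774 = 4316 tonnes
Dilution = waste / total * 100
= 774 / 4316 * 100
= 0.1793327155 * 100
= 17.9333%

17.9333%


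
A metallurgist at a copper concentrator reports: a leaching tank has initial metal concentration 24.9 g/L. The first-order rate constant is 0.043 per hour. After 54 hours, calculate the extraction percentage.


90.1923%

Compute the exponent:
-k * t = -0.043 * 54 = -2.322
Remaining concentration:
C = 24.9 * exp(-2.322)
= 24.9 * 0.09807723485
= 2.442123148 g/L
Extracted = 24.9 - 2.442123148 = 22.45787685 g/L
Extraction % = 22.45787685 / 24.9 * 100
= 90.1923%


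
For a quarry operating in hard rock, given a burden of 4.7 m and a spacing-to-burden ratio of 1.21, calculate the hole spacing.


Spacing = burden * ratio
= 4.7 * 1.21
= 5.687 m

5.687 m


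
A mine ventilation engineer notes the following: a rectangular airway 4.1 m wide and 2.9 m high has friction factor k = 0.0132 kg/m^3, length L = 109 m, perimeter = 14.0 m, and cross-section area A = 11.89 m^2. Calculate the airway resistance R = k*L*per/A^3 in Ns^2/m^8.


0.012 Ns^2/m^8

Compute the numerator:
k * L * per = 0.0132 * 109 * 14.0
= 20.1432
Compute the denominator:
A^3 = 11.89^3 = 1680.914269
Resistance:
R = 20.1432 / 1680.914269
= 0.012 Ns^2/m^8


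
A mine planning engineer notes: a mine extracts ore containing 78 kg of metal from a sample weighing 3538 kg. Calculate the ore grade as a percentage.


Ore grade = (metal mass / ore mass) * 100
= (78 / 3538) * 100
= 0.02204635387 * 100
= 2.2046%

2.2046%


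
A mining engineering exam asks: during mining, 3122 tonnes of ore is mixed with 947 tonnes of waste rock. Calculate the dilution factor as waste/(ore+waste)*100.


Total material = ore + waste
= 3122 + 947 = 4069 tonnes
Dilution = waste / total * 100
= 947 / 4069 * 100
= 0.2327353158 * 100
= 23.2735%

23.2735%


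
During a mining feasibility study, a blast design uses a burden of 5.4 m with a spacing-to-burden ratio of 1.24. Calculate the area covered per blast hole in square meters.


First, find the spacing:
Spacing = burden * ratio = 5.4 * 1.24
= 6.696 m
Then, calculate the area:
Area = burden * spacing = 5.4 * 6.696
= 36.1584 m^2

36.1584 m^2


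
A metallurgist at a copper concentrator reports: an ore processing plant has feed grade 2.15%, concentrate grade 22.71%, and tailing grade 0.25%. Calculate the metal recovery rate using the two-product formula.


89.3558%

Using the two-product formula:
R = 100 * c * (f - t) / (f * (c - t))
Numerator = 100 * 22.71 * (2.15 - 0.25)
= 100 * 22.71 * 1.9
= 4314.9
Denominator = 2.15 * (22.71 - 0.25)
= 2.15 * 22.46
= 48.289
R = 4314.9 / 48.289
= 89.3558%


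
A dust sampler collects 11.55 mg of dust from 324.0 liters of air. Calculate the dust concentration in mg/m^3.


35.6481 mg/m^3

Convert liters to m^3: 1 m^3 = 1000 L
Concentration = mass / volume * 1000
= 11.55 / 324.0 * 1000
= 0.03564814815 * 1000
= 35.6481 mg/m^3


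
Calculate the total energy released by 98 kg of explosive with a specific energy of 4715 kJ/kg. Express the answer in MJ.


462.07 MJ

Energy = mass * specific_energy / 1000
= 98 * 4715 / 1000
= 462070 / 1000
= 462.07 MJ


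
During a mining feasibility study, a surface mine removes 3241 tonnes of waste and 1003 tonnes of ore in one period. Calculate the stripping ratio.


3.2313

Stripping ratio = waste tonnage / ore tonnage
= 3241 / 1003
= 3.2313


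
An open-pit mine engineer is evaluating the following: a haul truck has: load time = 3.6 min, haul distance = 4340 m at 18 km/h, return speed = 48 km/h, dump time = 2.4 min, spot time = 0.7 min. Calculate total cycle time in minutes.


Convert haul speed to m/min: 18 * 1000/60 = 300 m/min
Haul time = 4340 / 300 = 14.46666667 min
Convert return speed to m/min: 48 * 1000/60 = 800 m/min
Return time = 4340 / 800 = 5.425 min
Total cycle time:
= 3.6 + 14.46666667 + 2.4 + 5.425 + 0.7
= 26.5917 min

26.5917 min


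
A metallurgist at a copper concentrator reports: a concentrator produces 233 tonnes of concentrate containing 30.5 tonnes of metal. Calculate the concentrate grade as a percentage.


Grade = (metal in concentrate / concentrate mass) * 100
= (30.5 / 233) * 100
= 0.1309012876 * 100
= 13.0901%

13.0901%


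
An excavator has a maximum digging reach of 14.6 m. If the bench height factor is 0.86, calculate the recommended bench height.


Bench height = reach * factor
= 14.6 * 0.86
= 12.556 m

12.556 m


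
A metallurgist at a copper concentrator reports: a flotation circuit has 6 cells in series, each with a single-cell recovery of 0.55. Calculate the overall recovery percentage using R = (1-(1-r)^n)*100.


Complement of single-cell recovery:
1 - r = 1 - 0.55 = 0.45
Raise to power n:
(1 - r)^6 = 0.45^6 = 0.008303765625
Overall recovery:
R = (1 - 0.008303765625) * 100
= 99.1696%

99.1696%


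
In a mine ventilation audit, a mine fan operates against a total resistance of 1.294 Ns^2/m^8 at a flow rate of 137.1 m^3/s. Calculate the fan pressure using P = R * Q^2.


Compute Q^2:
Q^2 = 137.1^2 = 18796.41
Compute pressure:
P = R * Q^2 = 1.294 * 18796.41
= 24322.5545 Pa

24322.5545 Pa


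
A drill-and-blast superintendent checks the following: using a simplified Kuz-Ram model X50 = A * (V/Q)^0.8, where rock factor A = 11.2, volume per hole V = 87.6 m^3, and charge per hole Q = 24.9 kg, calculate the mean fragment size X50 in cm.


30.6381 cm

Compute V/Q:
V/Q = 87.6 / 24.9 = 3.518072289
Raise to the power 0.8:
(V/Q)^0.8 = 3.518072289^0.8 = 2.735544647
Multiply by A:
X50 = 11.2 * 2.735544647
= 30.6381 cm


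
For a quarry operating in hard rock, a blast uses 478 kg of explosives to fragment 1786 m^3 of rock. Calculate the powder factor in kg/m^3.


0.2676 kg/m^3

Powder factor = explosive mass / rock volume
= 478 / 1786
= 0.2676 kg/m^3


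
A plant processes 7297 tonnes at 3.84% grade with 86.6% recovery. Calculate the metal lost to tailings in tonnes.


Total metal in feed:
= 7297 * 3.84 / 100 = 280.2048 tonnes
Metal recovered:
= 280.2048 * 86.6 / 100 = 242.6573568 tonnes
Metal lost to tailings:
= 280.2048 - 242.6573568
= 37.5474 tonnes

37.5474 tonnes


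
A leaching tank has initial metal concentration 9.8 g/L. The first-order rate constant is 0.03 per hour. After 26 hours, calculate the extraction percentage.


54.1594%

Compute the exponent:
-k * t = -0.03 * 26 = -0.78
Remaining concentration:
C = 9.8 * exp(-0.78)
= 9.8 * 0.4584060113
= 4.492378911 g/L
Extracted = 9.8 - 4.492378911 = 5.307621089 g/L
Extraction % = 5.307621089 / 9.8 * 100
= 54.1594%


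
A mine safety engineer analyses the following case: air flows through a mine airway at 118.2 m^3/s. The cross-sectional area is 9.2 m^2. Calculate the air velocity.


12.8478 m/s

Velocity = flow rate / cross-sectional area
= 118.2 / 9.2
= 12.8478 m/s


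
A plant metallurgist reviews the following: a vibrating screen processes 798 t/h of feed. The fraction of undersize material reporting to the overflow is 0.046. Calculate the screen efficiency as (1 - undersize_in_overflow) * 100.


95.4%

Screen efficiency = (1 - fraction of undersize in overflow) * 100
= (1 - 0.046) * 100
= 0.954 * 100
= 95.4%


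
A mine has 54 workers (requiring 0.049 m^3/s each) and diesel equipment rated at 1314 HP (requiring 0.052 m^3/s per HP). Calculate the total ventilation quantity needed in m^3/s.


70.974 m^3/s

Airflow for workers:
Q_people = 54 * 0.049 = 2.646 m^3/s
Airflow for diesel equipment:
Q_diesel = 1314 * 0.052 = 68.328 m^3/s
Total ventilation:
Q_total = 2.646 + 68.328
= 70.974 m^3/s


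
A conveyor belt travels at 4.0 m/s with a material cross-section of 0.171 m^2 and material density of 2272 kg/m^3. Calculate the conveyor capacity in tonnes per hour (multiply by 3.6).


Volumetric flow = speed * area
= 4.0 * 0.171 = 0.684 m^3/s
Mass flow = volumetric * density
= 0.684 * 2272 = 1554.048 kg/s
Convert to t/h: multiply by 3.6
Capacity = 1554.048 * 3.6
= 5594.5728 t/h

5594.5728 t/h


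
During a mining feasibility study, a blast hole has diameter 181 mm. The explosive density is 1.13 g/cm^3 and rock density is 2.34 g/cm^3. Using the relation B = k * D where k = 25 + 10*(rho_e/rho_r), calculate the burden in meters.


5.3991 m

First, compute k:
rho_e / rho_r = 1.13 / 2.34 = 0.4829059829
k = 25 + 10 * 0.4829059829 = 29.82905983
Then, compute burden:
B = k * D / 1000 = 29.82905983 * 181 / 1000
= 5399.059829 / 1000
= 5.3991 m


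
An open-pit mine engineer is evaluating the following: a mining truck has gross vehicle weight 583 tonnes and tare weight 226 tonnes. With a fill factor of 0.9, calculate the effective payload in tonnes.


Maximum payload = gross - tare
= 583 - 226 = 357 tonnes
Effective payload = max payload * fill factor
= 357 * 0.9
= 321.3 tonnes

321.3 tonnes


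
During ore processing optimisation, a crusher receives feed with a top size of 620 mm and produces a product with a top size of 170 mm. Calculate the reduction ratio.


3.6471

Reduction ratio = feed size / product size
= 620 / 170
= 3.6471


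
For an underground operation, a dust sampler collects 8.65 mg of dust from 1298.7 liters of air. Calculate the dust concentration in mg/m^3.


6.6605 mg/m^3

Convert liters to m^3: 1 m^3 = 1000 L
Concentration = mass / volume * 1000
= 8.65 / 1298.7 * 1000
= 0.006660506661 * 1000
= 6.6605 mg/m^3


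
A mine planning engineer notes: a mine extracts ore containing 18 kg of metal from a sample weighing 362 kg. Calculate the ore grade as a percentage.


4.9724%

Ore grade = (metal mass / ore mass) * 100
= (18 / 362) * 100
= 0.04972375691 * 100
= 4.9724%


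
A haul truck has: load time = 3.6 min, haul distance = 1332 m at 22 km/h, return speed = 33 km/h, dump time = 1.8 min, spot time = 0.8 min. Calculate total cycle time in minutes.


Convert haul speed to m/min: 22 * 1000/60 = 366.6666667 m/min
Haul time = 1332 / 366.6666667 = 3.632727273 min
Convert return speed to m/min: 33 * 1000/60 = 550 m/min
Return time = 1332 / 550 = 2.421818182 min
Total cycle time:
= 3.6 + 3.632727273 + 1.8 + 2.421818182 + 0.8
= 12.2545 min

12.2545 min


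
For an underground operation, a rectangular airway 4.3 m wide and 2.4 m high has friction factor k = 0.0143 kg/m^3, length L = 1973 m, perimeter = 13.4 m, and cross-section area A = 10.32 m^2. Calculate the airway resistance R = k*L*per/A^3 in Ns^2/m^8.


0.344 Ns^2/m^8

Compute the numerator:
k * L * per = 0.0143 * 1973 * 13.4
= 378.06626
Compute the denominator:
A^3 = 10.32^3 = 1099.104768
Resistance:
R = 378.06626 / 1099.104768
= 0.344 Ns^2/m^8


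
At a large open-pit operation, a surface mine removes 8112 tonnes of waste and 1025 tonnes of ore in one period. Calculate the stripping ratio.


7.9141

Stripping ratio = waste tonnage / ore tonnage
= 8112 / 1025
= 7.9141


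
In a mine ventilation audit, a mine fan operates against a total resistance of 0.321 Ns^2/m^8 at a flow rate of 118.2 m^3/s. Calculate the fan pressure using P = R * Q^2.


Compute Q^2:
Q^2 = 118.2^2 = 13971.24
Compute pressure:
P = R * Q^2 = 0.321 * 13971.24
= 4484.768 Pa

4484.768 Pa


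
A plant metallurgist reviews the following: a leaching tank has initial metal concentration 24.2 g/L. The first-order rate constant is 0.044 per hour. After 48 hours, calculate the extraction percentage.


87.9004%

Compute the exponent:
-k * t = -0.044 * 48 = -2.112
Remaining concentration:
C = 24.2 * exp(-2.112)
= 24.2 * 0.1209957328
= 2.928096734 g/L
Extracted = 24.2 - 2.928096734 = 21.27190327 g/L
Extraction % = 21.27190327 / 24.2 * 100
= 87.9004%


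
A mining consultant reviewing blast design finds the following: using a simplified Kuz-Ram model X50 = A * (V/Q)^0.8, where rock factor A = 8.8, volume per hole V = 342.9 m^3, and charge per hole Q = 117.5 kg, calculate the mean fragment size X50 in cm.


20.7294 cm

Compute V/Q:
V/Q = 342.9 / 117.5 = 2.918297872
Raise to the power 0.8:
(V/Q)^0.8 = 2.918297872^0.8 = 2.355611657
Multiply by A:
X50 = 8.8 * 2.355611657
= 20.7294 cm


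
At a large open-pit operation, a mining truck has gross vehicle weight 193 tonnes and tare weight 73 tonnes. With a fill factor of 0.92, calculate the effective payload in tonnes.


110.4 tonnes

Maximum payload = gross - tare
= 193 - 73 = 120 tonnes
Effective payload = max payload * fill factor
= 120 * 0.92
= 110.4 tonnes


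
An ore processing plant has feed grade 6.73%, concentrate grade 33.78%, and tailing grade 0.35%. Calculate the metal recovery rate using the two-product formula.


95.7919%

Using the two-product formula:
R = 100 * c * (f - t) / (f * (c - t))
Numerator = 100 * 33.78 * (6.73 - 0.35)
= 100 * 33.78 * 6.38
= 21551.64
Denominator = 6.73 * (33.78 - 0.35)
= 6.73 * 33.43
= 224.9839
R = 21551.64 / 224.9839
= 95.7919%


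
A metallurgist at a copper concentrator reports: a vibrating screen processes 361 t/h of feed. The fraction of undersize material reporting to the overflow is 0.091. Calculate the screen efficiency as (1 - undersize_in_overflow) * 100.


90.9%

Screen efficiency = (1 - fraction of undersize in overflow) * 100
= (1 - 0.091) * 100
= 0.909 * 100
= 90.9%


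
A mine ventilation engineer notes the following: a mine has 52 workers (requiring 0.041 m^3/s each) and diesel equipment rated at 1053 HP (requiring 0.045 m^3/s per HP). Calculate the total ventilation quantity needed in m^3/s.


49.517 m^3/s

Airflow for workers:
Q_people = 52 * 0.041 = 2.132 m^3/s
Airflow for diesel equipment:
Q_diesel = 1053 * 0.045 = 47.385 m^3/s
Total ventilation:
Q_total = 2.132 + 47.385
= 49.517 m^3/s


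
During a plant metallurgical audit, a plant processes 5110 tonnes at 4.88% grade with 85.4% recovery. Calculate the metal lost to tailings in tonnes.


36.4077 tonnes

Total metal in feed:
= 5110 * 4.88 / 100 = 249.368 tonnes
Metal recovered:
= 249.368 * 85.4 / 100 = 212.960272 tonnes
Metal lost to tailings:
= 249.368 - 212.960272
= 36.4077 tonnes


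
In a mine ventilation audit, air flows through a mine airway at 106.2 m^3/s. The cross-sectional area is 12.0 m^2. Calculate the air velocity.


8.85 m/s

Velocity = flow rate / cross-sectional area
= 106.2 / 12.0
= 8.85 m/s


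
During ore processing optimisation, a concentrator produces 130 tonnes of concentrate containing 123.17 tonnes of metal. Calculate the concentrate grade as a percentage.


Grade = (metal in concentrate / concentrate mass) * 100
= (123.17 / 130) * 100
= 0.9474615385 * 100
= 94.7462%

94.7462%


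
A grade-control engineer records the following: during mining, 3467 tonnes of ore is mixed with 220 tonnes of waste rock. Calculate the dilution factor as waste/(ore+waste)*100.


Total material = ore + waste
= 3467 + 220 = 3687 tonnes
Dilution = waste / total * 100
= 220 / 3687 * 100
= 0.05966910768 * 100
= 5.9669%

5.9669%


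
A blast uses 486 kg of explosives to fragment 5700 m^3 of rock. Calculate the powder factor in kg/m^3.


0.0853 kg/m^3

Powder factor = explosive mass / rock volume
= 486 / 5700
= 0.0853 kg/m^3


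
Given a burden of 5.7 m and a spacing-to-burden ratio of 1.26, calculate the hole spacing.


Spacing = burden * ratio
= 5.7 * 1.26
= 7.182 m

7.182 m


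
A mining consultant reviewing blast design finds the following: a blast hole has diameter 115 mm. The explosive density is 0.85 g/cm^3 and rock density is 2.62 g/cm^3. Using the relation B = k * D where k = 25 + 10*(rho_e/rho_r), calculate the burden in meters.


3.2481 m

First, compute k:
rho_e / rho_r = 0.85 / 2.62 = 0.3244274809
k = 25 + 10 * 0.3244274809 = 28.24427481
Then, compute burden:
B = k * D / 1000 = 28.24427481 * 115 / 1000
= 3248.091603 / 1000
= 3.2481 m


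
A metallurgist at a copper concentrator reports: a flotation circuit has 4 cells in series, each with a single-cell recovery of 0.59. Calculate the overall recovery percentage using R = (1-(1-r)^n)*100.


Complement of single-cell recovery:
1 - r = 1 - 0.59 = 0.41
Raise to power n:
(1 - r)^4 = 0.41^4 = 0.02825761
Overall recovery:
R = (1 - 0.02825761) * 100
= 97.1742%

97.1742%


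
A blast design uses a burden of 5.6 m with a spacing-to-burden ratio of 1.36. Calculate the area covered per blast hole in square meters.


First, find the spacing:
Spacing = burden * ratio = 5.6 * 1.36
= 7.616 m
Then, calculate the area:
Area = burden * spacing = 5.6 * 7.616
= 42.6496 m^2

42.6496 m^2


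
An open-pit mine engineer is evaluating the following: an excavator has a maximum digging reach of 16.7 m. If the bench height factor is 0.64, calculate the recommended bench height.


10.688 m

Bench height = reach * factor
= 16.7 * 0.64
= 10.688 m


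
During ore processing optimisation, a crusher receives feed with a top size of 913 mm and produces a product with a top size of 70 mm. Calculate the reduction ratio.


Reduction ratio = feed size / product size
= 913 / 70
= 13.0429

13.0429


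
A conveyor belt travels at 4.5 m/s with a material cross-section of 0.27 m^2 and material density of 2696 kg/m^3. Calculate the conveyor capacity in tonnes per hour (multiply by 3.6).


Volumetric flow = speed * area
= 4.5 * 0.27 = 1.215 m^3/s
Mass flow = volumetric * density
= 1.215 * 2696 = 3275.64 kg/s
Convert to t/h: multiply by 3.6
Capacity = 3275.64 * 3.6
= 11792.304 t/h

11792.304 t/h


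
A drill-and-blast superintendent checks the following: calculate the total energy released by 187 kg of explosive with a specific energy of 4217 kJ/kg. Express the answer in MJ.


788.579 MJ

Energy = mass * specific_energy / 1000
= 187 * 4217 / 1000
= 788579 / 1000
= 788.579 MJ


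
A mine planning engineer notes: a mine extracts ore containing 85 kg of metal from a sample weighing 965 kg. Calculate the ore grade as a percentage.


Ore grade = (metal mass / ore mass) * 100
= (85 / 965) * 100
= 0.08808290155 * 100
= 8.8083%

8.8083%


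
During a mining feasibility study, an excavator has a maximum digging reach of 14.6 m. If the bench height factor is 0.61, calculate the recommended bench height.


Bench height = reach * factor
= 14.6 * 0.61
= 8.906 m

8.906 m


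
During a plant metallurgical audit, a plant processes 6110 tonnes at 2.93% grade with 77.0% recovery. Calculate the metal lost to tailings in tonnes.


Total metal in feed:
= 6110 * 2.93 / 100 = 179.023 tonnes
Metal recovered:
= 179.023 * 77.0 / 100 = 137.84771 tonnes
Metal lost to tailings:
= 179.023 - 137.84771
= 41.1753 tonnes

41.1753 tonnes


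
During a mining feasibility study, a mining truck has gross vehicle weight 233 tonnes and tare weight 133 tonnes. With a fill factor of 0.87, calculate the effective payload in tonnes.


87.0 tonnes

Maximum payload = gross - tare
= 233 - 133 = 100 tonnes
Effective payload = max payload * fill factor
= 100 * 0.87
= 87.0 tonnes


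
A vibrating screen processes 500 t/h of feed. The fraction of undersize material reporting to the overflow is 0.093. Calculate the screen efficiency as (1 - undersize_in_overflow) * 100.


90.7%

Screen efficiency = (1 - fraction of undersize in overflow) * 100
= (1 - 0.093) * 100
= 0.907 * 100
= 90.7%


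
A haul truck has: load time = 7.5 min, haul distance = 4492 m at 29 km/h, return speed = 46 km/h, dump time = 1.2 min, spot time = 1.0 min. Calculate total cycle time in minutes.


24.8529 min

Convert haul speed to m/min: 29 * 1000/60 = 483.3333333 m/min
Haul time = 4492 / 483.3333333 = 9.293793103 min
Convert return speed to m/min: 46 * 1000/60 = 766.6666667 m/min
Return time = 4492 / 766.6666667 = 5.859130435 min
Total cycle time:
= 7.5 + 9.293793103 + 1.2 + 5.859130435 + 1.0
= 24.8529 min


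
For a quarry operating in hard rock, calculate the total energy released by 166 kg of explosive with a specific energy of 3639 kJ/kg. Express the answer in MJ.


Energy = mass * specific_energy / 1000
= 166 * 3639 / 1000
= 604074 / 1000
= 604.074 MJ

604.074 MJ


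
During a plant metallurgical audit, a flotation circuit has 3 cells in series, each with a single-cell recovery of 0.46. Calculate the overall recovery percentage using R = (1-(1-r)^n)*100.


84.2536%

Complement of single-cell recovery:
1 - r = 1 - 0.46 = 0.54
Raise to power n:
(1 - r)^3 = 0.54^3 = 0.157464
Overall recovery:
R = (1 - 0.157464) * 100
= 84.2536%


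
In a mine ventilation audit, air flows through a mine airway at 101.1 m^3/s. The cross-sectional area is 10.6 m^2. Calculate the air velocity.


Velocity = flow rate / cross-sectional area
= 101.1 / 10.6
= 9.5377 m/s

9.5377 m/s


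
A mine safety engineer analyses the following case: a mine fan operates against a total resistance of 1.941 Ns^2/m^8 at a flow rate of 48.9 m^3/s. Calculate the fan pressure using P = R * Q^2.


4641.3386 Pa

Compute Q^2:
Q^2 = 48.9^2 = 2391.21
Compute pressure:
P = R * Q^2 = 1.941 * 2391.21
= 4641.3386 Pa


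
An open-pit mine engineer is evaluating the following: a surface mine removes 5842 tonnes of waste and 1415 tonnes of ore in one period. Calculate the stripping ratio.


4.1286

Stripping ratio = waste tonnage / ore tonnage
= 5842 / 1415
= 4.1286


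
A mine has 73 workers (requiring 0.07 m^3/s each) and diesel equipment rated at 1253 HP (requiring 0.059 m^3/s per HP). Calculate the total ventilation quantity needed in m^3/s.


Airflow for workers:
Q_people = 73 * 0.07 = 5.11 m^3/s
Airflow for diesel equipment:
Q_diesel = 1253 * 0.059 = 73.927 m^3/s
Total ventilation:
Q_total = 5.11 + 73.927
= 79.037 m^3/s

79.037 m^3/s


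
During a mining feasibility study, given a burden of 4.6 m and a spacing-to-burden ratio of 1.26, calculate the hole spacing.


Spacing = burden * ratio
= 4.6 * 1.26
= 5.796 m

5.796 m


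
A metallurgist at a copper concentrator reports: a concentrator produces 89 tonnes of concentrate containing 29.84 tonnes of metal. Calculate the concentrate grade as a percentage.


33.5281%

Grade = (metal in concentrate / concentrate mass) * 100
= (29.84 / 89) * 100
= 0.3352808989 * 100
= 33.5281%


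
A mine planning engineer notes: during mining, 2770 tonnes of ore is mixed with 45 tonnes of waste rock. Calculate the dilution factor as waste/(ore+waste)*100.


1.5986%

Total material = ore + waste
= 2770 + 45 = 2815 tonnes
Dilution = waste / total * 100
= 45 / 2815 * 100
= 0.01598579041 * 100
= 1.5986%


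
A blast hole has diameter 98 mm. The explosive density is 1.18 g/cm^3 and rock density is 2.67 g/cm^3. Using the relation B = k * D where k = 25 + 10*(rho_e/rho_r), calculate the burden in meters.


First, compute k:
rho_e / rho_r = 1.18 / 2.67 = 0.4419475655
k = 25 + 10 * 0.4419475655 = 29.41947566
Then, compute burden:
B = k * D / 1000 = 29.41947566 * 98 / 1000
= 2883.108614 / 1000
= 2.8831 m

2.8831 m


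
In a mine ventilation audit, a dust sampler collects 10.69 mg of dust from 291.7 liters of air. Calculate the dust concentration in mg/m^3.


Convert liters to m^3: 1 m^3 = 1000 L
Concentration = mass / volume * 1000
= 10.69 / 291.7 * 1000
= 0.03664724032 * 1000
= 36.6472 mg/m^3

36.6472 mg/m^3


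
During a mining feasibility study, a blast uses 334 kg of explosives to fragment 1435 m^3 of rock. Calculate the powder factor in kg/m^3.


0.2328 kg/m^3

Powder factor = explosive mass / rock volume
= 334 / 1435
= 0.2328 kg/m^3


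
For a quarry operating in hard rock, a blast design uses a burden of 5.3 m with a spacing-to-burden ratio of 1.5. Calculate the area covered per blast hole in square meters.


First, find the spacing:
Spacing = burden * ratio = 5.3 * 1.5
= 7.95 m
Then, calculate the area:
Area = burden * spacing = 5.3 * 7.95
= 42.135 m^2

42.135 m^2


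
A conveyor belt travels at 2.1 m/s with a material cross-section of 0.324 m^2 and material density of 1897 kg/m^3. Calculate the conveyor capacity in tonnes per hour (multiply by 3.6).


4646.5877 t/h

Volumetric flow = speed * area
= 2.1 * 0.324 = 0.6804 m^3/s
Mass flow = volumetric * density
= 0.6804 * 1897 = 1290.7188 kg/s
Convert to t/h: multiply by 3.6
Capacity = 1290.7188 * 3.6
= 4646.5877 t/h
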